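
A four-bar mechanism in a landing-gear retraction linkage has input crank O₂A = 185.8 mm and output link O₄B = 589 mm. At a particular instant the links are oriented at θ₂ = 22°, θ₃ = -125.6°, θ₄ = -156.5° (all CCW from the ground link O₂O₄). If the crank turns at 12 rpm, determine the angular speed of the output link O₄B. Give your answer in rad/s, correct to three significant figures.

ω₂ = 1.257 rad/s (from 12 rpm).
Differentiating the loop-closure r₂e^{iθ₂}+r₃e^{iθ₃}=r₁+r₄e^{iθ₄} gives r₂ω₂e^{iθ₂}+r₃ω₃e^{iθ₃}=r₄ω₄e^{iθ₄}.
Eliminating the other unknown: ω₄ = r₂ω₂ sin(θ₂−θ₃) / [r₄ sin(θ₄−θ₃)].
Numerator sine = +0.53583; denominator sine = -0.51354.
Result = 0.1858·1.257·(+0.53583) / (0.589·(-0.51354)) = -0.41361 rad/s; magnitude 0.41361 rad/s.

0.414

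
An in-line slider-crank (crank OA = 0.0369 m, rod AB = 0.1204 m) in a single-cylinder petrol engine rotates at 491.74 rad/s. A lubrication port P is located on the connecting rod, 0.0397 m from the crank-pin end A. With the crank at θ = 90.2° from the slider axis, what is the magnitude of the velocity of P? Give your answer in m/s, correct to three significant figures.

18.1

ω = 491.7 rad/s.  Crank-pin speed |V_A| = rω = 18.145 m/s, perpendicular to OA.
Rod angle: sinφ = −(r/L) sinθ ⇒ φ = -17.847°; ω_rod = −rω cosθ/√(L²−r²sin²θ) = +0.55266 rad/s.
V_P = V_A + ω_rod × AP, with AP = 0.0397 m along the rod.
Components: V_Px = −rω sinθ − a·ω_rod·sinφ = -18.138 m/s;  V_Py = rω cosθ + a·ω_rod·cosφ = -0.042454 m/s.
|V_P| = √(V_Px² + V_Py²) = 18.138 m/s.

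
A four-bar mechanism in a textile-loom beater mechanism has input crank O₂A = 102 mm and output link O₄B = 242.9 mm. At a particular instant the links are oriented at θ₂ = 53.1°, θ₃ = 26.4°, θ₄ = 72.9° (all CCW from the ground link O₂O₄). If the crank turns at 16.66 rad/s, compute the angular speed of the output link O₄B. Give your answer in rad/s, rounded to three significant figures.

ω₂ = 16.66 rad/s
Differentiating the loop-closure r₂e^{iθ₂}+r₃e^{iθ₃}=r₁+r₄e^{iθ₄} gives r₂ω₂e^{iθ₂}+r₃ω₃e^{iθ₃}=r₄ω₄e^{iθ₄}.
Eliminating the other unknown: ω₄ = r₂ω₂ sin(θ₂−θ₃) / [r₄ sin(θ₄−θ₃)].
Numerator sine = +0.44932; denominator sine = +0.72537.
Result = 0.102·16.66·(+0.44932) / (0.2429·(+0.72537)) = +4.3335 rad/s; magnitude 4.3335 rad/s.

4.33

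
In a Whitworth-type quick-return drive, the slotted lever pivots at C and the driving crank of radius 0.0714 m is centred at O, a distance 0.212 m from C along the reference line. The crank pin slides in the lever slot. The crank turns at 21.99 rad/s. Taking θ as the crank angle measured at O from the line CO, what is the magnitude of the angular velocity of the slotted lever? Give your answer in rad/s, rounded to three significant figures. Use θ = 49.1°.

ω = 21.99 rad/s
Crank pin A relative to C: A = (d + r cosθ, r sinθ); lever angle φ = atan2(r sinθ, d + r cosθ).
Differentiating tanφ: φ̇ = rω(d cosθ + r)/(d² + r² + 2dr cosθ).
d² + r² + 2dr cosθ = |CA|² = 0.0698633 m²;  d cosθ + r = +0.21021 m.
|ω_lever| = |0.0714·21.99·+0.21021| / 0.0698633 = 4.7241 rad/s.

4.72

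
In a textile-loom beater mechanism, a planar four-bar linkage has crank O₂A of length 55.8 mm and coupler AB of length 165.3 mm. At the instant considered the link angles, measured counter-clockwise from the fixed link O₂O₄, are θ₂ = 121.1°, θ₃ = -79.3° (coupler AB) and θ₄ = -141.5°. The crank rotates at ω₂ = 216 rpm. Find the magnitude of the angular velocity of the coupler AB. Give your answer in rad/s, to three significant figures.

ω₂ = 22.62 rad/s (from 216 rpm).
Differentiating the loop-closure r₂e^{iθ₂}+r₃e^{iθ₃}=r₁+r₄e^{iθ₄} gives r₂ω₂e^{iθ₂}+r₃ω₃e^{iθ₃}=r₄ω₄e^{iθ₄}.
Eliminating the other unknown: ω₃ = r₂ω₂ sin(θ₄−θ₂) / [r₃ sin(θ₃−θ₄)].
Numerator sine = +0.99167; denominator sine = +0.88458.
Result = 0.0558·22.62·(+0.99167) / (0.1653·(+0.88458)) = +8.56 rad/s; magnitude 8.56 rad/s.

8.56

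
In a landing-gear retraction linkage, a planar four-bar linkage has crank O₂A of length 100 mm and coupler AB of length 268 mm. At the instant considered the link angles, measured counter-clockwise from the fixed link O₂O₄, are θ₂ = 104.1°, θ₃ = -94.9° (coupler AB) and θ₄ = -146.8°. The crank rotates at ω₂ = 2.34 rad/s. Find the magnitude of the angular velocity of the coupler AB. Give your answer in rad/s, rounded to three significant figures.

1.05

ω₂ = 2.34 rad/s
Differentiating the loop-closure r₂e^{iθ₂}+r₃e^{iθ₃}=r₁+r₄e^{iθ₄} gives r₂ω₂e^{iθ₂}+r₃ω₃e^{iθ₃}=r₄ω₄e^{iθ₄}.
Eliminating the other unknown: ω₃ = r₂ω₂ sin(θ₄−θ₂) / [r₃ sin(θ₃−θ₄)].
Numerator sine = +0.94495; denominator sine = +0.78694.
Result = 0.1·2.34·(+0.94495) / (0.268·(+0.78694)) = +1.0485 rad/s; magnitude 1.0485 rad/s.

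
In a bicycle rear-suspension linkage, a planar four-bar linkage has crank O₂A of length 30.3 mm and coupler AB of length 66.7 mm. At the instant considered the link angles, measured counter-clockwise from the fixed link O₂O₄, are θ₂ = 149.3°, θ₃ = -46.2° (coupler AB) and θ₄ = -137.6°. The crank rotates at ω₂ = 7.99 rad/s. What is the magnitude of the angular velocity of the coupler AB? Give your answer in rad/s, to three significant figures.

3.47

ω₂ = 7.99 rad/s
Differentiating the loop-closure r₂e^{iθ₂}+r₃e^{iθ₃}=r₁+r₄e^{iθ₄} gives r₂ω₂e^{iθ₂}+r₃ω₃e^{iθ₃}=r₄ω₄e^{iθ₄}.
Eliminating the other unknown: ω₃ = r₂ω₂ sin(θ₄−θ₂) / [r₃ sin(θ₃−θ₄)].
Numerator sine = +0.95681; denominator sine = +0.99970.
Result = 0.0303·7.99·(+0.95681) / (0.0667·(+0.99970)) = +3.4739 rad/s; magnitude 3.4739 rad/s.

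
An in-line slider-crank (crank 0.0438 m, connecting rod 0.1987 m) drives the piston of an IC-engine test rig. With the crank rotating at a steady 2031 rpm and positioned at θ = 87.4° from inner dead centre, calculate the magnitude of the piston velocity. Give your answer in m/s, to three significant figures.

ω = 2π·2031/60 = 212.7 rad/s
For an in-line slider-crank, x = r cosθ + √(L² − r² sin²θ), so v = −rω sinθ·[1 + r cosθ/√(L² − r² sin²θ)].
With r = 0.0438 m, L = 0.1987 m, θ = 87.4°: √(L² − r² sin²θ) = 0.19382 m.
v = −0.0438·212.7·0.99897·[1 + 0.0438·0.04536/0.19382] = -9.4014 m/s.
|v| = 9.4014 m/s.

9.40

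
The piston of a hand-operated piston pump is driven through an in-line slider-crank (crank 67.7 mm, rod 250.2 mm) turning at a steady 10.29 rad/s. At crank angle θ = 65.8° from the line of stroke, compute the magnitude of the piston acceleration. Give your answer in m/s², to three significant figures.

1.63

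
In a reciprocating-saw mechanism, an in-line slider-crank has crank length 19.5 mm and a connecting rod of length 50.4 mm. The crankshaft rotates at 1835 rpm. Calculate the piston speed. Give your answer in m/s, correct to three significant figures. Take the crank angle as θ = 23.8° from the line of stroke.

2.05

ω = 2π·1835/60 = 192.2 rad/s
For an in-line slider-crank, x = r cosθ + √(L² − r² sin²θ), so v = −rω sinθ·[1 + r cosθ/√(L² − r² sin²θ)].
With r = 0.0195 m, L = 0.0504 m, θ = 23.8°: √(L² − r² sin²θ) = 0.049782 m.
v = −0.0195·192.2·0.40355·[1 + 0.0195·0.91496/0.049782] = -2.0541 m/s.
|v| = 2.0541 m/s.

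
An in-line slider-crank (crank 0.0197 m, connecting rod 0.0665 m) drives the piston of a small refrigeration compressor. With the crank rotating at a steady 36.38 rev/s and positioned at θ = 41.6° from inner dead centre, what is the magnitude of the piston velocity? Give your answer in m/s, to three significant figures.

ω = 2π·36.4 = 228.6 rad/s
For an in-line slider-crank, x = r cosθ + √(L² − r² sin²θ), so v = −rω sinθ·[1 + r cosθ/√(L² − r² sin²θ)].
With r = 0.0197 m, L = 0.0665 m, θ = 41.6°: √(L² − r² sin²θ) = 0.065201 m.
v = −0.0197·228.6·0.66393·[1 + 0.0197·0.74780/0.065201] = -3.6652 m/s.
|v| = 3.6652 m/s.

3.67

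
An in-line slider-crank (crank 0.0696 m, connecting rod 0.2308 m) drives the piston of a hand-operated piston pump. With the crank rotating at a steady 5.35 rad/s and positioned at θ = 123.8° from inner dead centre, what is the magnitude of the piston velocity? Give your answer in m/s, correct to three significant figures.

ω = 5.35 rad/s
For an in-line slider-crank, x = r cosθ + √(L² − r² sin²θ), so v = −rω sinθ·[1 + r cosθ/√(L² − r² sin²θ)].
With r = 0.0696 m, L = 0.2308 m, θ = 123.8°: √(L² − r² sin²θ) = 0.22344 m.
v = −0.0696·5.35·0.83098·[1 + 0.0696·-0.55630/0.22344] = -0.25581 m/s.
|v| = 0.25581 m/s.

0.256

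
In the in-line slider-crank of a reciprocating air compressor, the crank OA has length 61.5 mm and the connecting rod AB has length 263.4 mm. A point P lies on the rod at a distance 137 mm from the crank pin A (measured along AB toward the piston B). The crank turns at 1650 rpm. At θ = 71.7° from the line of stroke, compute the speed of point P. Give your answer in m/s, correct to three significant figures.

ω = 172.8 rad/s.  Crank-pin speed |V_A| = rω = 10.626 m/s, perpendicular to OA.
Rod angle: sinφ = −(r/L) sinθ ⇒ φ = -12.808°; ω_rod = −rω cosθ/√(L²−r²sin²θ) = -12.991 rad/s.
V_P = V_A + ω_rod × AP, with AP = 0.137 m along the rod.
Components: V_Px = −rω sinθ − a·ω_rod·sinφ = -10.484 m/s;  V_Py = rω cosθ + a·ω_rod·cosφ = +1.6012 m/s.
|V_P| = √(V_Px² + V_Py²) = 10.605 m/s.

10.6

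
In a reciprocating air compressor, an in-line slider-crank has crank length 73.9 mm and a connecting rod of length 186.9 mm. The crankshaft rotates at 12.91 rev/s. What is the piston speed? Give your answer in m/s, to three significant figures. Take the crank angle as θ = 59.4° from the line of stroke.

ω = 2π·12.9 = 81.12 rad/s
For an in-line slider-crank, x = r cosθ + √(L² − r² sin²θ), so v = −rω sinθ·[1 + r cosθ/√(L² − r² sin²θ)].
With r = 0.0739 m, L = 0.1869 m, θ = 59.4°: √(L² − r² sin²θ) = 0.17574 m.
v = −0.0739·81.12·0.86074·[1 + 0.0739·0.50904/0.17574] = -6.2641 m/s.
|v| = 6.2641 m/s.

6.26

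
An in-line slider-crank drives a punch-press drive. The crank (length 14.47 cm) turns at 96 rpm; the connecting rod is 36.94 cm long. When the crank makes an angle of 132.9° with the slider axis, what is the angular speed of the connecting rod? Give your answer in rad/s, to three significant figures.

ω = 10.05 rad/s (converted from 96 rpm).
The rod makes angle φ with the slider axis where L sinφ = r sinθ; differentiating, L cosφ·φ̇ = r ω cosθ.
L cosφ = √(L² − r² sin²θ) = 0.35387 m.
|ω_rod| = r ω |cosθ| / √(L² − r² sin²θ) = 0.1447·10.05·0.68072/0.35387 = 2.7983 rad/s.

2.80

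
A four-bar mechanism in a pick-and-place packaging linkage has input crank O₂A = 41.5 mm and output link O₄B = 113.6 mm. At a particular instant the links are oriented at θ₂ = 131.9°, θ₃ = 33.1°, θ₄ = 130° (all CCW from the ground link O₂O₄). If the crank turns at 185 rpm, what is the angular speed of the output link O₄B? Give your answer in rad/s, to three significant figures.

ω₂ = 19.37 rad/s (from 185 rpm).
Differentiating the loop-closure r₂e^{iθ₂}+r₃e^{iθ₃}=r₁+r₄e^{iθ₄} gives r₂ω₂e^{iθ₂}+r₃ω₃e^{iθ₃}=r₄ω₄e^{iθ₄}.
Eliminating the other unknown: ω₄ = r₂ω₂ sin(θ₂−θ₃) / [r₄ sin(θ₄−θ₃)].
Numerator sine = +0.98823; denominator sine = +0.99276.
Result = 0.0415·19.37·(+0.98823) / (0.1136·(+0.99276)) = +7.0451 rad/s; magnitude 7.0451 rad/s.

7.05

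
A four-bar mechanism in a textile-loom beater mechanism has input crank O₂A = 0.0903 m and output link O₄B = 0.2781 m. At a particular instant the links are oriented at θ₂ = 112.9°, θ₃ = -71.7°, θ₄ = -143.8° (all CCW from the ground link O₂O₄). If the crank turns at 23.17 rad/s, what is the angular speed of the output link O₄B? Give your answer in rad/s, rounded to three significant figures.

ω₂ = 23.17 rad/s
Differentiating the loop-closure r₂e^{iθ₂}+r₃e^{iθ₃}=r₁+r₄e^{iθ₄} gives r₂ω₂e^{iθ₂}+r₃ω₃e^{iθ₃}=r₄ω₄e^{iθ₄}.
Eliminating the other unknown: ω₄ = r₂ω₂ sin(θ₂−θ₃) / [r₄ sin(θ₄−θ₃)].
Numerator sine = -0.08020; denominator sine = -0.95159.
Result = 0.0903·23.17·(-0.08020) / (0.2781·(-0.95159)) = +0.63406 rad/s; magnitude 0.63406 rad/s.

0.634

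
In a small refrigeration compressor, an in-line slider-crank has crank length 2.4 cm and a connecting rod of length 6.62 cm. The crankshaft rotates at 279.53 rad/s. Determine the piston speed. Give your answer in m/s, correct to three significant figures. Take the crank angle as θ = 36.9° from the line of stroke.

5.22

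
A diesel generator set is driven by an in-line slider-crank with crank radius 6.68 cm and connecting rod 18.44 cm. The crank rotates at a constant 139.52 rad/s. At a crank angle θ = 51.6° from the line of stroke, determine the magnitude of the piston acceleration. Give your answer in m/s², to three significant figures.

712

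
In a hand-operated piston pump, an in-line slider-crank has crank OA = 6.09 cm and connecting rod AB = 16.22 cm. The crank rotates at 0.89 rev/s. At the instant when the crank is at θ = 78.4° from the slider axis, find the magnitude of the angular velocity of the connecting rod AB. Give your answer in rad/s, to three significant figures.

ω = 5.592 rad/s (converted from 0.89 rev/s).
The rod makes angle φ with the slider axis where L sinφ = r sinθ; differentiating, L cosφ·φ̇ = r ω cosθ.
L cosφ = √(L² − r² sin²θ) = 0.15083 m.
|ω_rod| = r ω |cosθ| / √(L² − r² sin²θ) = 0.0609·5.592·0.20108/0.15083 = 0.45401 rad/s.

0.454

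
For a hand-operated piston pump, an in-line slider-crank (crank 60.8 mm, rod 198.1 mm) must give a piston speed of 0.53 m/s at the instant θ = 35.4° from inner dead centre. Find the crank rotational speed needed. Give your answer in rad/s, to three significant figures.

For an in-line slider-crank, |v_piston| = rω|sinθ|·[1 + r cosθ/√(L² − r² sin²θ)].
With r = 0.0608 m, L = 0.1981 m, θ = 35.4°: the bracketed kinematic factor |dx/dθ| = 0.044174 m.
ω = v/|dx/dθ| = 0.53/0.044174 = 11.998 rad/s.

12.0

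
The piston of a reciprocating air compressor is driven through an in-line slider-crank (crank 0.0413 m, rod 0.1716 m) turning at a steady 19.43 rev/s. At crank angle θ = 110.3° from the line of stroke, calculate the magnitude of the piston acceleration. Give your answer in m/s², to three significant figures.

328

ω = 2π·19.4 = 122.1 rad/s
x(θ) = r cosθ + √(L² − r² sin²θ); with ω constant, a = ω²·d²x/dθ².
d²x/dθ² = −r cosθ − r²(cos2θ)/√u − r⁴ sin²2θ/(4u^{3/2}),  u = L² − r² sin²θ = 0.0279462 m².
Substituting r = 0.0413 m, L = 0.1716 m, θ = 110.3°: d²x/dθ² = +0.02201 m.
a = ω²·d²x/dθ² = (122.1)²·(+0.02201) = +328.03 m/s²;  |a| = 328.03 m/s².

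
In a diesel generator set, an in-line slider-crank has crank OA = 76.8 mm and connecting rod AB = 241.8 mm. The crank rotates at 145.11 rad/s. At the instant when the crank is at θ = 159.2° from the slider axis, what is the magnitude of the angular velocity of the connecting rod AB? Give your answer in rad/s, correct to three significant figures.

43.4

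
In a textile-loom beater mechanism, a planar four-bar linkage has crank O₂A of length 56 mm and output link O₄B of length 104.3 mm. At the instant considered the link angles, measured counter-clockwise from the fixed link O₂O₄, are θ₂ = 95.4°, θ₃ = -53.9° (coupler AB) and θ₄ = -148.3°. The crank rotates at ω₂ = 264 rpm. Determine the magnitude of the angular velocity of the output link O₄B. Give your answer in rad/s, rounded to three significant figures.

7.60

ω₂ = 27.65 rad/s (from 264 rpm).
Differentiating the loop-closure r₂e^{iθ₂}+r₃e^{iθ₃}=r₁+r₄e^{iθ₄} gives r₂ω₂e^{iθ₂}+r₃ω₃e^{iθ₃}=r₄ω₄e^{iθ₄}.
Eliminating the other unknown: ω₄ = r₂ω₂ sin(θ₂−θ₃) / [r₄ sin(θ₄−θ₃)].
Numerator sine = +0.51054; denominator sine = -0.99705.
Result = 0.056·27.65·(+0.51054) / (0.1043·(-0.99705)) = -7.6006 rad/s; magnitude 7.6006 rad/s.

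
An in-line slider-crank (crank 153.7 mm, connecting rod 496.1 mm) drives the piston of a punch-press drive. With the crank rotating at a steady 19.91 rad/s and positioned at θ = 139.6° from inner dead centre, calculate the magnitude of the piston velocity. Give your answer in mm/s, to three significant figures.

ω = 19.91 rad/s
For an in-line slider-crank, x = r cosθ + √(L² − r² sin²θ), so v = −rω sinθ·[1 + r cosθ/√(L² − r² sin²θ)].
With r = 0.1537 m, L = 0.4961 m, θ = 139.6°: √(L² − r² sin²θ) = 0.486 m.
v = −0.1537·19.91·0.64812·[1 + 0.1537·-0.76154/0.486] = -1.5057 m/s.
|v| = 1.5057 m/s = 1505.7 mm/s.

1510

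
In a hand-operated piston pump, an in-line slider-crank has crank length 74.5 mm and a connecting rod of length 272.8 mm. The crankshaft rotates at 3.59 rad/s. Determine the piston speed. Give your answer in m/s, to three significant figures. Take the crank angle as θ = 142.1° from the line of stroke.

0.128

ω = 3.59 rad/s
For an in-line slider-crank, x = r cosθ + √(L² − r² sin²θ), so v = −rω sinθ·[1 + r cosθ/√(L² − r² sin²θ)].
With r = 0.0745 m, L = 0.2728 m, θ = 142.1°: √(L² − r² sin²θ) = 0.26893 m.
v = −0.0745·3.59·0.61429·[1 + 0.0745·-0.78908/0.26893] = -0.12838 m/s.
|v| = 0.12838 m/s.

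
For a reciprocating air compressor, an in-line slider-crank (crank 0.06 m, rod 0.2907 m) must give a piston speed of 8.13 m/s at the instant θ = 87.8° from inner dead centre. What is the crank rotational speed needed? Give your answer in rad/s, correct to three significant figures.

135

For an in-line slider-crank, |v_piston| = rω|sinθ|·[1 + r cosθ/√(L² − r² sin²θ)].
With r = 0.06 m, L = 0.2907 m, θ = 87.8°: the bracketed kinematic factor |dx/dθ| = 0.060441 m.
ω = v/|dx/dθ| = 8.13/0.060441 = 134.51 rad/s.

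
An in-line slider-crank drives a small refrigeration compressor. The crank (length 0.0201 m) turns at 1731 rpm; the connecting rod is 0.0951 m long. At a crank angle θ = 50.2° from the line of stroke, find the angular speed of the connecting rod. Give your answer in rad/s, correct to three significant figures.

24.9

ω = 181.3 rad/s (converted from 1731 rpm).
The rod makes angle φ with the slider axis where L sinφ = r sinθ; differentiating, L cosφ·φ̇ = r ω cosθ.
L cosφ = √(L² − r² sin²θ) = 0.093838 m.
|ω_rod| = r ω |cosθ| / √(L² − r² sin²θ) = 0.0201·181.3·0.64011/0.093838 = 24.854 rad/s.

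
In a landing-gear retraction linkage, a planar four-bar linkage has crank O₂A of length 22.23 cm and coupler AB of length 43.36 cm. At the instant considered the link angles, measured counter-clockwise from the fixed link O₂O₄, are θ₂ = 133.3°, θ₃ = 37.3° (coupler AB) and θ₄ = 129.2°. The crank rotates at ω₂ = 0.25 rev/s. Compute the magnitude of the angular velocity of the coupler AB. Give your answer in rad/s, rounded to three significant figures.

0.0576

ω₂ = 1.571 rad/s (from 0.25 rev/s).
Differentiating the loop-closure r₂e^{iθ₂}+r₃e^{iθ₃}=r₁+r₄e^{iθ₄} gives r₂ω₂e^{iθ₂}+r₃ω₃e^{iθ₃}=r₄ω₄e^{iθ₄}.
Eliminating the other unknown: ω₃ = r₂ω₂ sin(θ₄−θ₂) / [r₃ sin(θ₃−θ₄)].
Numerator sine = -0.07150; denominator sine = -0.99945.
Result = 0.2223·1.571·(-0.07150) / (0.4336·(-0.99945)) = +0.05761 rad/s; magnitude 0.05761 rad/s.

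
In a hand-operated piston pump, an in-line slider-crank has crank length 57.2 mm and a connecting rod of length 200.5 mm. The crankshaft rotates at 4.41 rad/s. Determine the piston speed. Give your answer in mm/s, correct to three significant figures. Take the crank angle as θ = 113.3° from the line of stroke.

205

ω = 4.41 rad/s
For an in-line slider-crank, x = r cosθ + √(L² − r² sin²θ), so v = −rω sinθ·[1 + r cosθ/√(L² − r² sin²θ)].
With r = 0.0572 m, L = 0.2005 m, θ = 113.3°: √(L² − r² sin²θ) = 0.19349 m.
v = −0.0572·4.41·0.91845·[1 + 0.0572·-0.39555/0.19349] = -0.20459 m/s.
|v| = 0.20459 m/s = 204.59 mm/s.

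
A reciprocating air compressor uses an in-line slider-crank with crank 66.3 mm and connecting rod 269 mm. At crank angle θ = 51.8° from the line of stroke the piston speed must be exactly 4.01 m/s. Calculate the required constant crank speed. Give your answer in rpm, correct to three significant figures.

636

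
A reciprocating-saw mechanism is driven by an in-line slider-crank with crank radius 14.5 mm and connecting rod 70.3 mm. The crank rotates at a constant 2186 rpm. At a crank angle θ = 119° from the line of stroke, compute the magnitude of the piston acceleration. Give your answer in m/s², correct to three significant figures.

ω = 2π·2186/60 = 228.9 rad/s
x(θ) = r cosθ + √(L² − r² sin²θ); with ω constant, a = ω²·d²x/dθ².
d²x/dθ² = −r cosθ − r²(cos2θ)/√u − r⁴ sin²2θ/(4u^{3/2}),  u = L² − r² sin²θ = 0.00478126 m².
Substituting r = 0.0145 m, L = 0.0703 m, θ = 119°: d²x/dθ² = +0.008617 m.
a = ω²·d²x/dθ² = (228.9)²·(+0.008617) = +451.56 m/s²;  |a| = 451.56 m/s².

452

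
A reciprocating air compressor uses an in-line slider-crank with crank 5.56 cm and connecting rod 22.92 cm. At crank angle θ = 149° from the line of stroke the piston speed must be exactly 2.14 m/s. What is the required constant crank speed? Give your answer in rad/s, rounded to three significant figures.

94.5

For an in-line slider-crank, |v_piston| = rω|sinθ|·[1 + r cosθ/√(L² − r² sin²θ)].
With r = 0.0556 m, L = 0.2292 m, θ = 149°: the bracketed kinematic factor |dx/dθ| = 0.022635 m.
ω = v/|dx/dθ| = 2.14/0.022635 = 94.545 rad/s.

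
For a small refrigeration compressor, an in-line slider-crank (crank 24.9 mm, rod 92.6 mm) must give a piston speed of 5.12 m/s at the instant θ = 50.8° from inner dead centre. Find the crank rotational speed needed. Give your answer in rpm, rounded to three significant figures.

2160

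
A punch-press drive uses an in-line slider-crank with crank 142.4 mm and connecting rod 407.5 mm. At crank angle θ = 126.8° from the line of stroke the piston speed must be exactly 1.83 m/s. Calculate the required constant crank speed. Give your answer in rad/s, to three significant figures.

For an in-line slider-crank, |v_piston| = rω|sinθ|·[1 + r cosθ/√(L² − r² sin²θ)].
With r = 0.1424 m, L = 0.4075 m, θ = 126.8°: the bracketed kinematic factor |dx/dθ| = 0.089163 m.
ω = v/|dx/dθ| = 1.83/0.089163 = 20.524 rad/s.

20.5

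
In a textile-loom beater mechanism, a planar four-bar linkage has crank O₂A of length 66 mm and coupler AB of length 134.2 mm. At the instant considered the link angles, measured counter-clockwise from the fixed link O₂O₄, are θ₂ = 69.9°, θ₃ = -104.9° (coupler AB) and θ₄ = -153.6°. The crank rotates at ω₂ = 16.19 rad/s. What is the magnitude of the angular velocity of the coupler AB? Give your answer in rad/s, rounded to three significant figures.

7.30

ω₂ = 16.19 rad/s
Differentiating the loop-closure r₂e^{iθ₂}+r₃e^{iθ₃}=r₁+r₄e^{iθ₄} gives r₂ω₂e^{iθ₂}+r₃ω₃e^{iθ₃}=r₄ω₄e^{iθ₄}.
Eliminating the other unknown: ω₃ = r₂ω₂ sin(θ₄−θ₂) / [r₃ sin(θ₃−θ₄)].
Numerator sine = +0.68835; denominator sine = +0.75126.
Result = 0.066·16.19·(+0.68835) / (0.1342·(+0.75126)) = +7.2955 rad/s; magnitude 7.2955 rad/s.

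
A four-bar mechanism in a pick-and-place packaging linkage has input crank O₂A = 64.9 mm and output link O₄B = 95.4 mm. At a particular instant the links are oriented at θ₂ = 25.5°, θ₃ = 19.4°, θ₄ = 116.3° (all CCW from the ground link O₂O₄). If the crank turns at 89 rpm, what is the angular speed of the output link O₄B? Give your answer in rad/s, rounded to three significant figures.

0.679

ω₂ = 9.32 rad/s (from 89 rpm).
Differentiating the loop-closure r₂e^{iθ₂}+r₃e^{iθ₃}=r₁+r₄e^{iθ₄} gives r₂ω₂e^{iθ₂}+r₃ω₃e^{iθ₃}=r₄ω₄e^{iθ₄}.
Eliminating the other unknown: ω₄ = r₂ω₂ sin(θ₂−θ₃) / [r₄ sin(θ₄−θ₃)].
Numerator sine = +0.10626; denominator sine = +0.99276.
Result = 0.0649·9.32·(+0.10626) / (0.0954·(+0.99276)) = +0.67867 rad/s; magnitude 0.67867 rad/s.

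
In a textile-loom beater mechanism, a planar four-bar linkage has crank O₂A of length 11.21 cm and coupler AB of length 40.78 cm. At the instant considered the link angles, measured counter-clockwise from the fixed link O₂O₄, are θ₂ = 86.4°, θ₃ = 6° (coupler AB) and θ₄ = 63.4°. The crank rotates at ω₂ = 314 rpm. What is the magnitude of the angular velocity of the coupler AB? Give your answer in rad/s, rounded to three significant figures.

4.19

ω₂ = 32.88 rad/s (from 314 rpm).
Differentiating the loop-closure r₂e^{iθ₂}+r₃e^{iθ₃}=r₁+r₄e^{iθ₄} gives r₂ω₂e^{iθ₂}+r₃ω₃e^{iθ₃}=r₄ω₄e^{iθ₄}.
Eliminating the other unknown: ω₃ = r₂ω₂ sin(θ₄−θ₂) / [r₃ sin(θ₃−θ₄)].
Numerator sine = -0.39073; denominator sine = -0.84245.
Result = 0.1121·32.88·(-0.39073) / (0.4078·(-0.84245)) = +4.1923 rad/s; magnitude 4.1923 rad/s.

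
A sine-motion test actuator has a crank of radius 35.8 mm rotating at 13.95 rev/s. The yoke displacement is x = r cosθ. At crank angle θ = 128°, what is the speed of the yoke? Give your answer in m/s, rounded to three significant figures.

ω = 87.65 rad/s (from 13.95 rev/s).
x = r cosθ ⇒ ẋ = −rω sinθ.
|v| = rω|sinθ| = 0.0358·87.65·|sin 128°| = 2.4727 m/s.

2.47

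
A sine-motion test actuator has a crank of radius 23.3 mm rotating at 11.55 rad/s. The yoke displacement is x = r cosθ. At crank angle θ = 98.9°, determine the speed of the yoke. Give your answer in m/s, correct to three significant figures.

ω = 11.55 rad/s
x = r cosθ ⇒ ẋ = −rω sinθ.
|v| = rω|sinθ| = 0.0233·11.55·|sin 98.9°| = 0.26587 m/s.

0.266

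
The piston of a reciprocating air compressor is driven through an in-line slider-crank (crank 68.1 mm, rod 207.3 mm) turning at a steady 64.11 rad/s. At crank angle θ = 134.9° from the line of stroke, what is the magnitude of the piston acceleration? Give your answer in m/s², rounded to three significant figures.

ω = 64.11 rad/s
x(θ) = r cosθ + √(L² − r² sin²θ); with ω constant, a = ω²·d²x/dθ².
d²x/dθ² = −r cosθ − r²(cos2θ)/√u − r⁴ sin²2θ/(4u^{3/2}),  u = L² − r² sin²θ = 0.0406464 m².
Substituting r = 0.0681 m, L = 0.2073 m, θ = 134.9°: d²x/dθ² = +0.047494 m.
a = ω²·d²x/dθ² = (64.11)²·(+0.047494) = +195.2 m/s²;  |a| = 195.2 m/s².

195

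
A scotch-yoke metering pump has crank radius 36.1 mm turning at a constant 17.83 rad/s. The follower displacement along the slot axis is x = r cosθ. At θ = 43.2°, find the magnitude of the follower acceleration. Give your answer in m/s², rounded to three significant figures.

ω = 17.83 rad/s
x = r cosθ ⇒ ẍ = −rω² cosθ (ω constant).
|a| = rω²|cosθ| = 0.0361·(17.83)²·|cos 43.2°| = 8.366 m/s².

8.37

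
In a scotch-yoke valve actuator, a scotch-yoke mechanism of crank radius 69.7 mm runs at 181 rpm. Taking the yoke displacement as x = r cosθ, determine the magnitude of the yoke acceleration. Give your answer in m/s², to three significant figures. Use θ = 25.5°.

22.6

ω = 18.95 rad/s (from 181 rpm).
x = r cosθ ⇒ ẍ = −rω² cosθ (ω constant).
|a| = rω²|cosθ| = 0.0697·(18.95)²·|cos 25.5°| = 22.601 m/s².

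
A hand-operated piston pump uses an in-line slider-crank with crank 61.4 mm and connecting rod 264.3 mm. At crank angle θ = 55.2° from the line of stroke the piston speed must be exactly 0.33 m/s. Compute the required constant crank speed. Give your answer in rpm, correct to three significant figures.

55.1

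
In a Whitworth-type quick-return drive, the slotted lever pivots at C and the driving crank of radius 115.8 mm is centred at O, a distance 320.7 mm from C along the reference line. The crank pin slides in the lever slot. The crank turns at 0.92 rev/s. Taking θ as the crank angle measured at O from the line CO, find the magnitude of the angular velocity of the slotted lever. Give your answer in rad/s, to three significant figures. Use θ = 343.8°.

1.51

ω = 5.781 rad/s (from 0.92 rev/s).
Crank pin A relative to C: A = (d + r cosθ, r sinθ); lever angle φ = atan2(r sinθ, d + r cosθ).
Differentiating tanφ: φ̇ = rω(d cosθ + r)/(d² + r² + 2dr cosθ).
d² + r² + 2dr cosθ = |CA|² = 0.187583 m²;  d cosθ + r = +0.42377 m.
|ω_lever| = |0.1158·5.781·+0.42377| / 0.187583 = 1.5122 rad/s.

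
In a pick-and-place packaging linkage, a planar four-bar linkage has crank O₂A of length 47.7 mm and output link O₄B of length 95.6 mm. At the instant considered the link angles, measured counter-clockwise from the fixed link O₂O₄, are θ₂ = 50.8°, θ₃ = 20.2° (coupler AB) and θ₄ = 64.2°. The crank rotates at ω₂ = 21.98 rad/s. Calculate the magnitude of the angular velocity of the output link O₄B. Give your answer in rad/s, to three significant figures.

ω₂ = 21.98 rad/s
Differentiating the loop-closure r₂e^{iθ₂}+r₃e^{iθ₃}=r₁+r₄e^{iθ₄} gives r₂ω₂e^{iθ₂}+r₃ω₃e^{iθ₃}=r₄ω₄e^{iθ₄}.
Eliminating the other unknown: ω₄ = r₂ω₂ sin(θ₂−θ₃) / [r₄ sin(θ₄−θ₃)].
Numerator sine = +0.50904; denominator sine = +0.69466.
Result = 0.0477·21.98·(+0.50904) / (0.0956·(+0.69466)) = +8.0366 rad/s; magnitude 8.0366 rad/s.

8.04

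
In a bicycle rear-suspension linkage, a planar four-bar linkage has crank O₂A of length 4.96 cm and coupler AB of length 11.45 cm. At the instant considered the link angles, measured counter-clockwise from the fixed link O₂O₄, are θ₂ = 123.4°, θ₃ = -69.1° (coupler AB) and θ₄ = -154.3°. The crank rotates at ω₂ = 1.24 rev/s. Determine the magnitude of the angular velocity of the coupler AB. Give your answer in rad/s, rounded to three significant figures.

ω₂ = 7.791 rad/s (from 1.24 rev/s).
Differentiating the loop-closure r₂e^{iθ₂}+r₃e^{iθ₃}=r₁+r₄e^{iθ₄} gives r₂ω₂e^{iθ₂}+r₃ω₃e^{iθ₃}=r₄ω₄e^{iθ₄}.
Eliminating the other unknown: ω₃ = r₂ω₂ sin(θ₄−θ₂) / [r₃ sin(θ₃−θ₄)].
Numerator sine = +0.99098; denominator sine = +0.99649.
Result = 0.0496·7.791·(+0.99098) / (0.1145·(+0.99649)) = +3.3564 rad/s; magnitude 3.3564 rad/s.

3.36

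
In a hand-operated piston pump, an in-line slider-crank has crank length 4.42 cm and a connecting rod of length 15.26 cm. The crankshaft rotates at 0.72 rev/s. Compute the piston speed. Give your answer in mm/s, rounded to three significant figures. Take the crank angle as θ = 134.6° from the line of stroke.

113

ω = 2π·0.72 = 4.524 rad/s
For an in-line slider-crank, x = r cosθ + √(L² − r² sin²θ), so v = −rω sinθ·[1 + r cosθ/√(L² − r² sin²θ)].
With r = 0.0442 m, L = 0.1526 m, θ = 134.6°: √(L² − r² sin²θ) = 0.14932 m.
v = −0.0442·4.524·0.71203·[1 + 0.0442·-0.70215/0.14932] = -0.11278 m/s.
|v| = 0.11278 m/s = 112.78 mm/s.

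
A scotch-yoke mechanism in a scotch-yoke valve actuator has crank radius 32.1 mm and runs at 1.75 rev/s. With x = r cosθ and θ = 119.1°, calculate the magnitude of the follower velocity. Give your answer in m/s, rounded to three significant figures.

ω = 11 rad/s (from 1.75 rev/s).
x = r cosθ ⇒ ẋ = −rω sinθ.
|v| = rω|sinθ| = 0.0321·11·|sin 119.1°| = 0.3084 m/s.

0.308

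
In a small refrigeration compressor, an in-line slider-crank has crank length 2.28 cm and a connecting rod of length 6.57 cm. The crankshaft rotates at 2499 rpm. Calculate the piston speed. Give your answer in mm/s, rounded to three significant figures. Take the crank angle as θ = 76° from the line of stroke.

ω = 2π·2499/60 = 261.7 rad/s
For an in-line slider-crank, x = r cosθ + √(L² − r² sin²θ), so v = −rω sinθ·[1 + r cosθ/√(L² − r² sin²θ)].
With r = 0.0228 m, L = 0.0657 m, θ = 76°: √(L² − r² sin²θ) = 0.061863 m.
v = −0.0228·261.7·0.97030·[1 + 0.0228·0.24192/0.061863] = -6.3056 m/s.
|v| = 6.3056 m/s = 6305.6 mm/s.

6310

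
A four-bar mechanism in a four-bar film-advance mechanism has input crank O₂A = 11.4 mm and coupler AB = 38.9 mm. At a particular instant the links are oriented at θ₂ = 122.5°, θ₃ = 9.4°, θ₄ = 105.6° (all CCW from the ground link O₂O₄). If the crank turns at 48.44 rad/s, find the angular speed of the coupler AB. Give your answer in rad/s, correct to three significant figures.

ω₂ = 48.44 rad/s
Differentiating the loop-closure r₂e^{iθ₂}+r₃e^{iθ₃}=r₁+r₄e^{iθ₄} gives r₂ω₂e^{iθ₂}+r₃ω₃e^{iθ₃}=r₄ω₄e^{iθ₄}.
Eliminating the other unknown: ω₃ = r₂ω₂ sin(θ₄−θ₂) / [r₃ sin(θ₃−θ₄)].
Numerator sine = -0.29070; denominator sine = -0.99415.
Result = 0.0114·48.44·(-0.29070) / (0.0389·(-0.99415)) = +4.151 rad/s; magnitude 4.151 rad/s.

4.15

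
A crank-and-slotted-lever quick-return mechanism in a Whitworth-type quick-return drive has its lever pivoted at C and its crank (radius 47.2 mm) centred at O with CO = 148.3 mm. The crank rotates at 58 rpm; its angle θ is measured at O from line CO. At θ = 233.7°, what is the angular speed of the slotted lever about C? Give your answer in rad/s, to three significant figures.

ω = 6.074 rad/s (from 58 rpm).
Crank pin A relative to C: A = (d + r cosθ, r sinθ); lever angle φ = atan2(r sinθ, d + r cosθ).
Differentiating tanφ: φ̇ = rω(d cosθ + r)/(d² + r² + 2dr cosθ).
d² + r² + 2dr cosθ = |CA|² = 0.0159328 m²;  d cosθ + r = -0.040596 m.
|ω_lever| = |0.0472·6.074·-0.040596| / 0.0159328 = 0.73044 rad/s.

0.730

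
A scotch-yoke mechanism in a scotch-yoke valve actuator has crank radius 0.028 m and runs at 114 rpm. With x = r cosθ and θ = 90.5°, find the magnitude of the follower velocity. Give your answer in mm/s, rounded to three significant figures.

334

ω = 11.94 rad/s (from 114 rpm).
x = r cosθ ⇒ ẋ = −rω sinθ.
|v| = rω|sinθ| = 0.028·11.94·|sin 90.5°| = 0.33425 m/s = 334.25 mm/s.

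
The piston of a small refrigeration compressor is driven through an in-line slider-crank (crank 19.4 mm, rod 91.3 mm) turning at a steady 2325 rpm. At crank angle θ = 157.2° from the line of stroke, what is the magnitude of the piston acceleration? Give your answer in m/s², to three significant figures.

ω = 2π·2325/60 = 243.5 rad/s
x(θ) = r cosθ + √(L² − r² sin²θ); with ω constant, a = ω²·d²x/dθ².
d²x/dθ² = −r cosθ − r²(cos2θ)/√u − r⁴ sin²2θ/(4u^{3/2}),  u = L² − r² sin²θ = 0.00827917 m².
Substituting r = 0.0194 m, L = 0.0913 m, θ = 157.2°: d²x/dθ² = +0.014966 m.
a = ω²·d²x/dθ² = (243.5)²·(+0.014966) = +887.18 m/s²;  |a| = 887.18 m/s².

887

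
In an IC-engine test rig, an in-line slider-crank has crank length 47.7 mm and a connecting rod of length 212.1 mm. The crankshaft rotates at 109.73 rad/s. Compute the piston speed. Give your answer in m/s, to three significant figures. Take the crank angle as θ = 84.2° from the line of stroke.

ω = 109.7 rad/s
For an in-line slider-crank, x = r cosθ + √(L² − r² sin²θ), so v = −rω sinθ·[1 + r cosθ/√(L² − r² sin²θ)].
With r = 0.0477 m, L = 0.2121 m, θ = 84.2°: √(L² − r² sin²θ) = 0.20672 m.
v = −0.0477·109.7·0.99488·[1 + 0.0477·0.10106/0.20672] = -5.3288 m/s.
|v| = 5.3288 m/s.

5.33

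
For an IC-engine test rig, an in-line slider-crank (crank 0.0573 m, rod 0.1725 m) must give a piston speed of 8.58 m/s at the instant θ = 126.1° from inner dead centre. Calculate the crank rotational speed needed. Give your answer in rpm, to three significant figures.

For an in-line slider-crank, |v_piston| = rω|sinθ|·[1 + r cosθ/√(L² − r² sin²θ)].
With r = 0.0573 m, L = 0.1725 m, θ = 126.1°: the bracketed kinematic factor |dx/dθ| = 0.036891 m.
ω = v/|dx/dθ| = 8.58/0.036891 = 232.57 rad/s.
N = 60ω/(2π) = 2220.9 rpm.

2220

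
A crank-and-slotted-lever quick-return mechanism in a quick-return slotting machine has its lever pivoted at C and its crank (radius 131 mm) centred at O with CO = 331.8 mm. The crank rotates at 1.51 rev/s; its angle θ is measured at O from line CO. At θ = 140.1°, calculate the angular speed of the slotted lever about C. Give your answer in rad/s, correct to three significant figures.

2.54

ω = 9.488 rad/s (from 1.51 rev/s).
Crank pin A relative to C: A = (d + r cosθ, r sinθ); lever angle φ = atan2(r sinθ, d + r cosθ).
Differentiating tanφ: φ̇ = rω(d cosθ + r)/(d² + r² + 2dr cosθ).
d² + r² + 2dr cosθ = |CA|² = 0.0605613 m²;  d cosθ + r = -0.12355 m.
|ω_lever| = |0.131·9.488·-0.12355| / 0.0605613 = 2.5355 rad/s.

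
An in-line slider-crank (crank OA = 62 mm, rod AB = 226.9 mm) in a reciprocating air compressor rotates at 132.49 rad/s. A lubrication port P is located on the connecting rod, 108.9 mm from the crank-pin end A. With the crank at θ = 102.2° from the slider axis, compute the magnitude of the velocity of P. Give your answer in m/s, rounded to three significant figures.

ω = 132.5 rad/s.  Crank-pin speed |V_A| = rω = 8.2144 m/s, perpendicular to OA.
Rod angle: sinφ = −(r/L) sinθ ⇒ φ = -15.490°; ω_rod = −rω cosθ/√(L²−r²sin²θ) = +7.9389 rad/s.
V_P = V_A + ω_rod × AP, with AP = 0.1089 m along the rod.
Components: V_Px = −rω sinθ − a·ω_rod·sinφ = -7.798 m/s;  V_Py = rω cosθ + a·ω_rod·cosφ = -0.90276 m/s.
|V_P| = √(V_Px² + V_Py²) = 7.85 m/s.

7.85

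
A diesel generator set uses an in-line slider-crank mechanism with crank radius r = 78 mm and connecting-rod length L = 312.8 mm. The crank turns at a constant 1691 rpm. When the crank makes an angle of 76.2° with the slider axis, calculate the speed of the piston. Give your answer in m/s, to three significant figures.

14.2

ω = 2π·1691/60 = 177.1 rad/s
For an in-line slider-crank, x = r cosθ + √(L² − r² sin²θ), so v = −rω sinθ·[1 + r cosθ/√(L² − r² sin²θ)].
With r = 0.078 m, L = 0.3128 m, θ = 76.2°: √(L² − r² sin²θ) = 0.30349 m.
v = −0.078·177.1·0.97113·[1 + 0.078·0.23853/0.30349] = -14.236 m/s.
|v| = 14.236 m/s.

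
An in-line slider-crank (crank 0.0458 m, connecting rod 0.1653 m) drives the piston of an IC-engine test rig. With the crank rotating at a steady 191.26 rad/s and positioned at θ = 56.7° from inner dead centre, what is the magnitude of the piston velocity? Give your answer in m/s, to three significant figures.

ω = 191.3 rad/s
For an in-line slider-crank, x = r cosθ + √(L² − r² sin²θ), so v = −rω sinθ·[1 + r cosθ/√(L² − r² sin²θ)].
With r = 0.0458 m, L = 0.1653 m, θ = 56.7°: √(L² − r² sin²θ) = 0.16081 m.
v = −0.0458·191.3·0.83581·[1 + 0.0458·0.54902/0.16081] = -8.4663 m/s.
|v| = 8.4663 m/s.

8.47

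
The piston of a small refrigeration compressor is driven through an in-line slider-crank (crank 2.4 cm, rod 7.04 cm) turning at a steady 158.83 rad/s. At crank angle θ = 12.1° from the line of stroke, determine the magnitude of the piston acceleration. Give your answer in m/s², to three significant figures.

782

ω = 158.8 rad/s
x(θ) = r cosθ + √(L² − r² sin²θ); with ω constant, a = ω²·d²x/dθ².
d²x/dθ² = −r cosθ − r²(cos2θ)/√u − r⁴ sin²2θ/(4u^{3/2}),  u = L² − r² sin²θ = 0.00493085 m².
Substituting r = 0.024 m, L = 0.0704 m, θ = 12.1°: d²x/dθ² = -0.030989 m.
a = ω²·d²x/dθ² = (158.8)²·(-0.030989) = -781.76 m/s²;  |a| = 781.76 m/s².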